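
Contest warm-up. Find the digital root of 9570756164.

5

9+5+7+0+7+5+6+1+6+4 = 50
5+0 = 5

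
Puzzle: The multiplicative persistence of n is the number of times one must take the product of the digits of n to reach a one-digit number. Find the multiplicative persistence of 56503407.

1

56503407 → 0 (1 step)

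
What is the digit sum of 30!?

117

30! = 265252859812191058636308480000000
Sum of its 33 digits: 117.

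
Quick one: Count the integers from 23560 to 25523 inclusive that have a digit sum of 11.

37

The integers in [23560, 25523] that have a digit sum of 11: 23600, 24005, 24014, 24023, 24032, 24041, …, 25310, 25400.
37 qualify.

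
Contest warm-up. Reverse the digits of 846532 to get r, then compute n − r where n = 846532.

Reverse of 846532 is 235648.
846532 − 235648 = 610884

610884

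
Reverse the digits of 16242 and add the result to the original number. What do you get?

Reverse of 16242 is 24261.
16242 + 24261 = 40503

40503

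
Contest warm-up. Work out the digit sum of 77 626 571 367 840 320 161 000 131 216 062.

7+7+6+2+6+5+7+1+3+6+7+8+4+0+3+2+0+1+6+1+0+0+0+1+3+1+2+1+6+0+6+2 = 104

104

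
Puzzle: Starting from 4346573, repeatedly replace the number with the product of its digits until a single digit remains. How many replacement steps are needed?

2

4346573 → 30240 → 0 (2 steps)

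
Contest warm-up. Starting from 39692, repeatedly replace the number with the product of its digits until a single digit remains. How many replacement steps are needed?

3

39692 → 2916 → 108 → 0 (3 steps)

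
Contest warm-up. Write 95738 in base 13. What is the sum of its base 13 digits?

26

95738 in base 13 is 34766.
Digit sum: 3+4+7+6+6 = 26.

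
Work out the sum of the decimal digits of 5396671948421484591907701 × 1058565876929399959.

183

5396671948421484591907701 × 1058565876929399959 = 5712732773581082341852655914649225041184259
Sum of its 43 digits: 183.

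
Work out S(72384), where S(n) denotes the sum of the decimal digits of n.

24

7+2+3+8+4 = 24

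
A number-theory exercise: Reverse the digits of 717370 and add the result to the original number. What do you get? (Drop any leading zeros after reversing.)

Reverse of 717370 is 73717.
717370 + 73717 = 791087

791087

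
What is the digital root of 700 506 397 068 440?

7+0+0+5+0+6+3+9+7+0+6+8+4+4+0 = 59
5+9 = 14
1+4 = 5

5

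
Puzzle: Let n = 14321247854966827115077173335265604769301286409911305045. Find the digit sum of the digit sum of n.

12

First digit sum: 228.
2+2+8 = 12.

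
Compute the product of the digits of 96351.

810

9×6×3×5×1 = 810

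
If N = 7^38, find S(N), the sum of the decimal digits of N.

130

7^38 = 129934811447123020117172145698449
Sum of its 33 digits: 130.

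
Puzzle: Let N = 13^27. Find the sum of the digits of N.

118

13^27 = 1192533292512492016559195008117
Sum of its 31 digits: 118.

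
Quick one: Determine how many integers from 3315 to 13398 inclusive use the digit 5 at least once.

The integers in [3315, 13398] that use the digit 5 at least once: 3315, 3325, 3335, 3345, 3350, 3351, …, 13385, 13395.
3457 qualify.

3457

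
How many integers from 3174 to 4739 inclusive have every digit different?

775

The integers in [3174, 4739] that have every digit different: 3174, 3175, 3176, 3178, 3179, 3180, …, 4738, 4739.
775 qualify.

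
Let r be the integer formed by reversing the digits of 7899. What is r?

Reversing 7899 gives 9987.

9987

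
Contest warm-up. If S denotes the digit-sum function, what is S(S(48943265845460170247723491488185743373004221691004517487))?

12

First digit sum: 237.
2+3+7 = 12.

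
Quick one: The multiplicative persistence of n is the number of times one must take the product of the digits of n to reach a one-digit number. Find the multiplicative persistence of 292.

3

292 → 36 → 18 → 8 (3 steps)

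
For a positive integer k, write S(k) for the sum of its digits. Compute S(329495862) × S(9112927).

1488

S(329495862) = 3+2+9+4+9+5+8+6+2 = 48.
S(9112927) = 9+1+1+2+9+2+7 = 31.
48 · 31 = 1488.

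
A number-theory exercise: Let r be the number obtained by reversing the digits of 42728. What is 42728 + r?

125452

Reverse of 42728 is 82724.
42728 + 82724 = 125452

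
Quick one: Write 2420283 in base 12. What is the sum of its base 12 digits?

2420283 in base 12 is 988763.
Digit sum: 9+8+8+7+6+3 = 41.

41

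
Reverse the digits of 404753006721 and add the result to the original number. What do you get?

Reverse of 404753006721 is 127600357404.
404753006721 + 127600357404 = 532353364125

532353364125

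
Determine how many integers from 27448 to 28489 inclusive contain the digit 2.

1042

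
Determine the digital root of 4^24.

The digital root of n equals n mod 9 (or 9 when 9 | n), so we need 4^24 mod 9.
4^24 ≡ 1 (mod 9), so the digital root is 1.

1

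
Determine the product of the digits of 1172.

14

1×1×7×2 = 14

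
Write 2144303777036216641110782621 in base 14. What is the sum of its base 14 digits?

2144303777036216641110782621 in base 14 is 94A88DC07DD5B5768AD6356D.
Digit sum: 9+4+10+8+8+13+12+0+7+13+13+5+11+5+7+6+8+10+13+6+3+5+6+13 = 195.

195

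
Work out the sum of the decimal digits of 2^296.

2^296 = 127314748520905380391777855525586135065716774604121015664758778084648831235208544136462336
Sum of its 90 digits: 391.

391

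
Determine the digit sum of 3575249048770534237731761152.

3+5+7+5+2+4+9+0+4+8+7+7+0+5+3+4+2+3+7+7+3+1+7+6+1+1+5+2 = 118

118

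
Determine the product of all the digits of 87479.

8×7×4×7×9 = 14112

14112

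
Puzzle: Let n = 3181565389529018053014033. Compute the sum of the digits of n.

3+1+8+1+5+6+5+3+8+9+5+2+9+0+1+8+0+5+3+0+1+4+0+3+3 = 93

93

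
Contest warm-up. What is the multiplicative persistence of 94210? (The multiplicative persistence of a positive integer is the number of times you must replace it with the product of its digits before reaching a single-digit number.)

94210 → 0 (1 step)

1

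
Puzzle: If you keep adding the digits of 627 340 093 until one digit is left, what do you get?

6+2+7+3+4+0+0+9+3 = 34
3+4 = 7

7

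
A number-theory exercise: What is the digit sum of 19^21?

19^21 = 714209495693373205673756419
Sum of its 27 digits: 127.

127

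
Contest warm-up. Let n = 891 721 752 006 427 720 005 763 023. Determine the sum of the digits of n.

96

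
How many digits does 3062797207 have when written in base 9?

10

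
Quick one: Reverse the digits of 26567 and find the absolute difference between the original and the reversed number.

Reverse of 26567 is 76562.
|26567 − 76562| = 49995

49995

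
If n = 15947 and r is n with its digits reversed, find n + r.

90898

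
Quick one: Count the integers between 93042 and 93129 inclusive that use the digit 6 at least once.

18

The integers in [93042, 93129] that use the digit 6 at least once: 93046, 93056, 93060, 93061, 93062, 93063, …, 93116, 93126.
18 qualify.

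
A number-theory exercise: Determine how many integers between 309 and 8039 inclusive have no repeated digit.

4046

The integers in [309, 8039] that have no repeated digit: 309, 310, 312, 314, 315, 316, …, 8037, 8039.
4046 qualify.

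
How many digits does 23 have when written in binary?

23 in base 2 is 10111, which has 5 digits.

5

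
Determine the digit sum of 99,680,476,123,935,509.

9+9+6+8+0+4+7+6+1+2+3+9+3+5+5+0+9 = 86

86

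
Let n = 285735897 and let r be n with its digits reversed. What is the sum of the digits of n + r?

45

Reversal of 285735897 is 798537582; 285735897 + 798537582 = 1084273479.
Digit sum of 1084273479: 1+0+8+4+2+7+3+4+7+9 = 45.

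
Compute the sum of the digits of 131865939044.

1+3+1+8+6+5+9+3+9+0+4+4 = 53

53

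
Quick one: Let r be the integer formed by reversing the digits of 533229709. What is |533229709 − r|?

Reverse of 533229709 is 907922335.
|533229709 − 907922335| = 374692626

374692626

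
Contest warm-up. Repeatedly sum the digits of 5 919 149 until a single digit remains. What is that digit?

2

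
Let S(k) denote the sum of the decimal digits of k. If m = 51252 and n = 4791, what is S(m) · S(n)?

S(51252) = 5+1+2+5+2 = 15.
S(4791) = 4+7+9+1 = 21.
15 · 21 = 315.

315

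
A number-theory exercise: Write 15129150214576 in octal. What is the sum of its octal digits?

55

15129150214576 in base 8 is 334120747750660.
Digit sum: 3+3+4+1+2+0+7+4+7+7+5+0+6+6+0 = 55.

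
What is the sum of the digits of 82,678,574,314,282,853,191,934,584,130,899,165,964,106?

195

8+2+6+7+8+5+7+4+3+1+4+2+8+2+8+5+3+1+9+1+9+3+4+5+8+4+1+3+0+8+9+9+1+6+5+9+6+4+1+0+6 = 195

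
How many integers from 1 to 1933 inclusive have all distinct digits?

1202

The integers in [1, 1933] that have all distinct digits: 1, 2, 3, 4, 5, 6, …, 1930, 1932.
1202 qualify.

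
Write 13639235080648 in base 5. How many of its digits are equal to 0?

4

13639235080648 in base 5 is 3241431123140040043.
The digit 0 appears 4 times.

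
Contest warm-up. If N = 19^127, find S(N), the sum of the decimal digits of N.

730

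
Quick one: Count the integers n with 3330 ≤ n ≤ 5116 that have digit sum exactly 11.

The integers in [3330, 5116] that have digit sum exactly 11: 3332, 3341, 3350, 3404, 3413, 3422, …, 5105, 5114.
63 qualify.

63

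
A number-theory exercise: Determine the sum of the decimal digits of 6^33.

6^33 = 47751966659678405306351616
Sum of its 26 digits: 126.

126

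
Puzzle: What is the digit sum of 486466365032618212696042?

4+8+6+4+6+6+3+6+5+0+3+2+6+1+8+2+1+2+6+9+6+0+4+2 = 100

100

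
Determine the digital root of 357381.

3+5+7+3+8+1 = 27
2+7 = 9

9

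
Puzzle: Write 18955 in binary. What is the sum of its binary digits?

6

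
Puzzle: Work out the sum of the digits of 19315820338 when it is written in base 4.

22

19315820338 in base 4 is 101333110000130302.
Digit sum: 1+0+1+3+3+3+1+1+0+0+0+0+1+3+0+3+0+2 = 22.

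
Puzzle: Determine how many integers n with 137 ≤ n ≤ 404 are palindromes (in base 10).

The integers in [137, 404] that are palindromes (in base 10): 141, 151, 161, 171, 181, 191, …, 393, 404.
27 qualify.

27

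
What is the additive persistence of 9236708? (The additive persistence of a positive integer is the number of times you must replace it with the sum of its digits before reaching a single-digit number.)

9236708 → 35 → 8 (2 steps)

2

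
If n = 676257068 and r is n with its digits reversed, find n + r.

Reverse of 676257068 is 860752676.
676257068 + 860752676 = 1537009744

1537009744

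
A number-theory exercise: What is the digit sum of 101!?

639

101! = 9425947759838359420851623124482936749562312794702543768327889353416977599316221476503087861591808346911623490003549599583369706302603264000000000000000000000000
Sum of its 160 digits: 639.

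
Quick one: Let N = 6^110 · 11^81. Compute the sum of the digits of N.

756

6^110 · 11^81 = 89011278707578502823311469541436393929958610304175166043796719394325061782388979192227658499836283212523841472031993278531165115937610017623705031564177458428168934260736
Sum of its 170 digits: 756.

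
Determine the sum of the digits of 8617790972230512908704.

97

8+6+1+7+7+9+0+9+7+2+2+3+0+5+1+2+9+0+8+7+0+4 = 97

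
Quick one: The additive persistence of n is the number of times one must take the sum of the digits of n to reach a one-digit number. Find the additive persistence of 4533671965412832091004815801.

4533671965412832091004815801 → 106 → 7 (2 steps)

2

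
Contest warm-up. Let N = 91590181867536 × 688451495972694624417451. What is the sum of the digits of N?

91590181867536 × 688451495972694624417451 = 63055397723116328718288960337248770736
Sum of its 38 digits: 177.

177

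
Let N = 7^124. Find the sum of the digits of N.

502

7^124 = 619664992585427611791050679609026893099690427802915014534984716820652776102999166869953170315965558474401
Sum of its 105 digits: 502.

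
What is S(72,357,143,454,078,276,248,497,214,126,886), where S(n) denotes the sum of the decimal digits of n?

7+2+3+5+7+1+4+3+4+5+4+0+7+8+2+7+6+2+4+8+4+9+7+2+1+4+1+2+6+8+8+6 = 147

147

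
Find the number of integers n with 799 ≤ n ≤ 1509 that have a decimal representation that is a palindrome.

25

The integers in [799, 1509] that have a decimal representation that is a palindrome: 808, 818, 828, 838, 848, 858, …, 1331, 1441.
25 qualify.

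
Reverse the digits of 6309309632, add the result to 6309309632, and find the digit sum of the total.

64

Reversal of 6309309632 is 2369039036; 6309309632 + 2369039036 = 8678348668.
Digit sum of 8678348668: 8+6+7+8+3+4+8+6+6+8 = 64.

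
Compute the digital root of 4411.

1

4+4+1+1 = 10
1+0 = 1
(Equivalently, 4411 mod 9 = 1.)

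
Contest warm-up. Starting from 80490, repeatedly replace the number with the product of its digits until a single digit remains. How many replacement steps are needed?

1

80490 → 0 (1 step)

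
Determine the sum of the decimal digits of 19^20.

19^20 = 37589973457545958193355601
Sum of its 26 digits: 136.

136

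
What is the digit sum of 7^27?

91

7^27 = 65712362363534280139543
Sum of its 23 digits: 91.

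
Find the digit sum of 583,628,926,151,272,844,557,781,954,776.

154

5+8+3+6+2+8+9+2+6+1+5+1+2+7+2+8+4+4+5+5+7+7+8+1+9+5+4+7+7+6 = 154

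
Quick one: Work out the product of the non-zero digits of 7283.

336

7×2×8×3 = 336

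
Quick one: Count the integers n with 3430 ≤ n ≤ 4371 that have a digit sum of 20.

The integers in [3430, 4371] that have a digit sum of 20: 3449, 3458, 3467, 3476, 3485, 3494, …, 4358, 4367.
64 qualify.

64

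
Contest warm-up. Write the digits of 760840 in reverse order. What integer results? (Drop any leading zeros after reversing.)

48067

Reversing 760840 gives 48067.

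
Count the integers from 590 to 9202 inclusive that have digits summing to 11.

The integers in [590, 9202] that have digits summing to 11: 605, 614, 623, 632, 641, 650, …, 9110, 9200.
297 qualify.

297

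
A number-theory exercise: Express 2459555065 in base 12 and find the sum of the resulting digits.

55

2459555065 in base 12 is 587849761.
Digit sum: 5+8+7+8+4+9+7+6+1 = 55.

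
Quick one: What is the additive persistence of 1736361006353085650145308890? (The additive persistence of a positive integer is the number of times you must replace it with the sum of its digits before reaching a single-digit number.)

2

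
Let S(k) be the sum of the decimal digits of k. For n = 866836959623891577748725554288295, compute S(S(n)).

First digit sum: 189.
1+8+9 = 18.

18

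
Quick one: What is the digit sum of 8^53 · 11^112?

8^53 · 11^112 = 316045818210541022056337228080026563658717885622614029897289864885526616396229153498086862267792025507269781903676316160102249955043771985526659737964341485631438848
Sum of its 165 digits: 758.

758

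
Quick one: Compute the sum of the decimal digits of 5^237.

818

5^237 = 4527839539413356183754559645443895890341265599069569094791307444967750659296422557369765725980479049726976219648438914827941366436636627668121946044266223907470703125
Sum of its 166 digits: 818.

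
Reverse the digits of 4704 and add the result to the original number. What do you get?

Reverse of 4704 is 4074.
4704 + 4074 = 8778

8778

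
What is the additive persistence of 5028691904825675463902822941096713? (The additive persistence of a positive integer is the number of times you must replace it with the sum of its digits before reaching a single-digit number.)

5028691904825675463902822941096713 → 153 → 9 (2 steps)

2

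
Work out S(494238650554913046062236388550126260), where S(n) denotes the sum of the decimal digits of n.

143

4+9+4+2+3+8+6+5+0+5+5+4+9+1+3+0+4+6+0+6+2+2+3+6+3+8+8+5+5+0+1+2+6+2+6+0 = 143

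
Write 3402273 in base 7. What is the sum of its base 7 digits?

3402273 in base 7 is 40630110.
Digit sum: 4+0+6+3+0+1+1+0 = 15.

15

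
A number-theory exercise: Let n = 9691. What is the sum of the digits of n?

9+6+9+1 = 25

25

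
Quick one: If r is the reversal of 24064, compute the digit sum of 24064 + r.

Reversal of 24064 is 46042; 24064 + 46042 = 70106.
Digit sum of 70106: 7+0+1+0+6 = 14.

14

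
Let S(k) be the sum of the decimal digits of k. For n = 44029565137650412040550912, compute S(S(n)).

9

First digit sum: 90.
9+0 = 9.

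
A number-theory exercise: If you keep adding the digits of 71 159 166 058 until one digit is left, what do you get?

4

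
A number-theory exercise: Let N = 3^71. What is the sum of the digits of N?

180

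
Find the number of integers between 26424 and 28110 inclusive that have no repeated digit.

582

The integers in [26424, 28110] that have no repeated digit: 26430, 26431, 26435, 26437, 26438, 26439, …, 28107, 28109.
582 qualify.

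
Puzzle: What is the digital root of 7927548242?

5

7+9+2+7+5+4+8+2+4+2 = 50
5+0 = 5
(Equivalently, 7927548242 mod 9 = 5.)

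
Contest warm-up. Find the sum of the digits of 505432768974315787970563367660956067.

5+0+5+4+3+2+7+6+8+9+7+4+3+1+5+7+8+7+9+7+0+5+6+3+3+6+7+6+6+0+9+5+6+0+6+7 = 182

182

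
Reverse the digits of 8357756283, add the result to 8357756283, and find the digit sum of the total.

36

Reversal of 8357756283 is 3826577538; 8357756283 + 3826577538 = 12184333821.
Digit sum of 12184333821: 1+2+1+8+4+3+3+3+8+2+1 = 36.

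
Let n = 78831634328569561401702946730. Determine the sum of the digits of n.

7+8+8+3+1+6+3+4+3+2+8+5+6+9+5+6+1+4+0+1+7+0+2+9+4+6+7+3+0 = 128

128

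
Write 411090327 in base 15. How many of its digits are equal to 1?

2

411090327 in base 15 is 2615481C.
The digit 1 appears 2 times.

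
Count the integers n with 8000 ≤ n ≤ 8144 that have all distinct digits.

80

The integers in [8000, 8144] that have all distinct digits: 8012, 8013, 8014, 8015, 8016, 8017, …, 8142, 8143.
80 qualify.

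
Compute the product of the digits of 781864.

10752

7×8×1×8×6×4 = 10752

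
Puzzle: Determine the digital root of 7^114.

1

The digital root of n equals n mod 9 (or 9 when 9 | n), so we need 7^114 mod 9.
7^114 ≡ 1 (mod 9), so the digital root is 1.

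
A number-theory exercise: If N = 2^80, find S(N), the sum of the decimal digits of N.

112

2^80 = 1208925819614629174706176
Sum of its 25 digits: 112.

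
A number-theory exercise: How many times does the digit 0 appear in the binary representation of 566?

5

566 in base 2 is 1000110110.
The digit 0 appears 5 times.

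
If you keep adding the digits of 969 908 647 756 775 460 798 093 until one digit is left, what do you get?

6

9+6+9+9+0+8+6+4+7+7+5+6+7+7+5+4+6+0+7+9+8+0+9+3 = 141
1+4+1 = 6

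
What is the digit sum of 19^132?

739

19^132 = 6244178732795137331183107156244756042036842142529999981521814622784256304758175426040997719542522042153629464398657413035100802066928599869701107822846121752774872575761
Sum of its 169 digits: 739.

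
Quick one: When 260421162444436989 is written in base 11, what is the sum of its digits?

260421162444436989 in base 11 is 57385231848203686.
Digit sum: 5+7+3+8+5+2+3+1+8+4+8+2+0+3+6+8+6 = 79.

79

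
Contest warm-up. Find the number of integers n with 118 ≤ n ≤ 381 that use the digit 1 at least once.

119

The integers in [118, 381] that use the digit 1 at least once: 118, 119, 120, 121, 122, 123, …, 371, 381.
119 qualify.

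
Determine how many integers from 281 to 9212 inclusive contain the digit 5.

3152

The integers in [281, 9212] that contain the digit 5: 285, 295, 305, 315, 325, 335, …, 9195, 9205.
3152 qualify.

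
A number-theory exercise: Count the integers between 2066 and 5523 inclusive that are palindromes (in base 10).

34

The integers in [2066, 5523] that are palindromes (in base 10): 2112, 2222, 2332, 2442, 2552, 2662, …, 5335, 5445.
34 qualify.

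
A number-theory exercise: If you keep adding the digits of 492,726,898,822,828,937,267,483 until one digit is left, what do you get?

8

4+9+2+7+2+6+8+9+8+8+2+2+8+2+8+9+3+7+2+6+7+4+8+3 = 134
1+3+4 = 8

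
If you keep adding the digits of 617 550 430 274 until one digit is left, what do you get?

6+1+7+5+5+0+4+3+0+2+7+4 = 44
4+4 = 8

8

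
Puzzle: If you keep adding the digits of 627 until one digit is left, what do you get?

6+2+7 = 15
1+5 = 6
(Equivalently, 627 mod 9 = 6.)

6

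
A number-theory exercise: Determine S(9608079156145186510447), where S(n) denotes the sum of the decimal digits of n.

97

9+6+0+8+0+7+9+1+5+6+1+4+5+1+8+6+5+1+0+4+4+7 = 97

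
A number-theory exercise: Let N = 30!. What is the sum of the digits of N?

117

30! = 265252859812191058636308480000000
Sum of its 33 digits: 117.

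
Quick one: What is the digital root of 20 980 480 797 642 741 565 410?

9

2+0+9+8+0+4+8+0+7+9+7+6+4+2+7+4+1+5+6+5+4+1+0 = 99
9+9 = 18
1+8 = 9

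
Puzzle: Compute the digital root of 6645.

6+6+4+5 = 21
2+1 = 3

3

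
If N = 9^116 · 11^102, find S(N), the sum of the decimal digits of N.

945

9^116 · 11^102 = 8207010349639215151816094187820322596313272770131567673299071986611621731843130932549083993468003125073167867021751758448257887053332379394760898451961873461570947074035039534945152045068235525156118895147602592962761
Sum of its 217 digits: 945.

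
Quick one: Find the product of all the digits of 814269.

3456

8×1×4×2×6×9 = 3456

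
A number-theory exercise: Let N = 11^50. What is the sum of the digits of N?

265

11^50 = 11739085287969531650666649599035831993898213898723001
Sum of its 53 digits: 265.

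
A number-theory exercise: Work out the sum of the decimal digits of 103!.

103! = 99029007164861804075467152545817733490901658221144924830052805546998766658416222832141441073883538492653516385977292093222882134415149891584000000000000000000000000
Sum of its 164 digits: 621.

621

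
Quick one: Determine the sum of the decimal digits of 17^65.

17^65 = 95319090450218007303742536355848761234066170796000792973413605849481890760893457
Sum of its 80 digits: 350.

350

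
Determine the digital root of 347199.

3+4+7+1+9+9 = 33
3+3 = 6
(Equivalently, 347199 mod 9 = 6.)

6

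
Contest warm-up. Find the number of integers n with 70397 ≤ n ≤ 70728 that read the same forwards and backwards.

The integers in [70397, 70728] that read the same forwards and backwards: 70407, 70507, 70607, 70707.
4 qualify.

4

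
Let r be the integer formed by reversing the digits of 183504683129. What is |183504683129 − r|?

Reverse of 183504683129 is 921386405381.
|183504683129 − 921386405381| = 737881722252

737881722252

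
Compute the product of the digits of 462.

4×6×2 = 48

48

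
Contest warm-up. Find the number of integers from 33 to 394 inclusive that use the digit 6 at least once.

72

The integers in [33, 394] that use the digit 6 at least once: 36, 46, 56, 60, 61, 62, …, 376, 386.
72 qualify.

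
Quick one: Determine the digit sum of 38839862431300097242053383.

104

3+8+8+3+9+8+6+2+4+3+1+3+0+0+0+9+7+2+4+2+0+5+3+3+8+3 = 104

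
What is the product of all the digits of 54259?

5×4×2×5×9 = 1800

1800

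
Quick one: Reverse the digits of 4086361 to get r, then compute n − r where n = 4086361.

2449557

Reverse of 4086361 is 1636804.
4086361 − 1636804 = 2449557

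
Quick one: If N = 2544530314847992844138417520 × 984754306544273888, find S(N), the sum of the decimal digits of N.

2544530314847992844138417520 × 984754306544273888 = 2505737185679018096318674707121235633777717760
Sum of its 46 digits: 207.

207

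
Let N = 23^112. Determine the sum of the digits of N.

670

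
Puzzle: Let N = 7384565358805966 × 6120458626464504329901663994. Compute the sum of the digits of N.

7384565358805966 × 6120458626464504329901663994 = 45196926752994922248569922173401844374588204
Sum of its 44 digits: 211.

211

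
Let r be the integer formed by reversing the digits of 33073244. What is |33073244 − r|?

11163789

Reverse of 33073244 is 44237033.
|33073244 − 44237033| = 11163789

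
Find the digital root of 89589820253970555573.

8+9+5+8+9+8+2+0+2+5+3+9+7+0+5+5+5+5+7+3 = 105
1+0+5 = 6

6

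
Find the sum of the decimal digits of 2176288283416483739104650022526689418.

161

2+1+7+6+2+8+8+2+8+3+4+1+6+4+8+3+7+3+9+1+0+4+6+5+0+0+2+2+5+2+6+6+8+9+4+1+8 = 161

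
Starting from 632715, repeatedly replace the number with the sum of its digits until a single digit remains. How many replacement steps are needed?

2

632715 → 24 → 6 (2 steps)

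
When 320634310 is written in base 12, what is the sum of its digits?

320634310 in base 12 is 8B46831A.
Digit sum: 8+11+4+6+8+3+1+10 = 51.

51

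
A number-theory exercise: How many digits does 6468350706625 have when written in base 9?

14

6468350706625 in base 9 is 24810844016524, which has 14 digits.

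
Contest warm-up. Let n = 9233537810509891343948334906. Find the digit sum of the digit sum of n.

First digit sum: 129.
1+2+9 = 12.

12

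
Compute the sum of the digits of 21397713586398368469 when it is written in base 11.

21397713586398368469 in base 11 is 3937495A826764396A8.
Digit sum: 3+9+3+7+4+9+5+10+8+2+6+7+6+4+3+9+6+10+8 = 119.

119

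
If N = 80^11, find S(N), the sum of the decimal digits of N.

80^11 = 858993459200000000000
Sum of its 21 digits: 62.

62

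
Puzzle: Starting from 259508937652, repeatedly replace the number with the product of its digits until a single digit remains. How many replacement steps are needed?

259508937652 → 0 (1 step)

1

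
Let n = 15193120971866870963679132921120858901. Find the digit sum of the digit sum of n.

13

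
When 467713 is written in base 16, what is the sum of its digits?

467713 in base 16 is 72301.
Digit sum: 7+2+3+0+1 = 13.

13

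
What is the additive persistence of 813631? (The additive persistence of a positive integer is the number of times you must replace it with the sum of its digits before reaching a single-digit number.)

2

813631 → 22 → 4 (2 steps)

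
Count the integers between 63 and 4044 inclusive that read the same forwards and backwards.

125

The integers in [63, 4044] that read the same forwards and backwards: 66, 77, 88, 99, 101, 111, …, 3993, 4004.
125 qualify.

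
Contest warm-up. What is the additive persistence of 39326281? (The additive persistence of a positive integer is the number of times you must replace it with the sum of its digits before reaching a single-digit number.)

39326281 → 34 → 7 (2 steps)

2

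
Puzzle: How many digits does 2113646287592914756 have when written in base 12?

17

2113646287592914756 in base 12 is B522B5B6A10A57544, which has 17 digits.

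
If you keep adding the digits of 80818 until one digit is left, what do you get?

8+0+8+1+8 = 25
2+5 = 7
(Equivalently, 80818 mod 9 = 7.)

7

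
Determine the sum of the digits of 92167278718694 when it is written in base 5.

50

92167278718694 in base 5 is 44040032041322444234.
Digit sum: 4+4+0+4+0+0+3+2+0+4+1+3+2+2+4+4+4+2+3+4 = 50.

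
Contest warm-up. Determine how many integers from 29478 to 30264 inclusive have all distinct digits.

237

The integers in [29478, 30264] that have all distinct digits: 29478, 29480, 29481, 29483, 29485, 29486, …, 30261, 30264.
237 qualify.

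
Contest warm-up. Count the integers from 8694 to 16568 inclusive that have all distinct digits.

2491

The integers in [8694, 16568] that have all distinct digits: 8694, 8695, 8697, 8701, 8702, 8703, …, 16548, 16549.
2491 qualify.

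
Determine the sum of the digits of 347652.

3+4+7+6+5+2 = 27

27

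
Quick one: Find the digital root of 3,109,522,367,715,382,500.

6

3+1+0+9+5+2+2+3+6+7+7+1+5+3+8+2+5+0+0 = 69
6+9 = 15
1+5 = 6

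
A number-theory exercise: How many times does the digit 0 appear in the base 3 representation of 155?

1

155 in base 3 is 12202.
The digit 0 appears 1 time.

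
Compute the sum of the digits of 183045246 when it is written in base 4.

183045246 in base 4 is 22322100301332.
Digit sum: 2+2+3+2+2+1+0+0+3+0+1+3+3+2 = 24.

24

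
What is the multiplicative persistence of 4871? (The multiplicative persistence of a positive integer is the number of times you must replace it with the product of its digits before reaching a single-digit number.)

3

4871 → 224 → 16 → 6 (3 steps)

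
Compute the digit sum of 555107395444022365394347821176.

5+5+5+1+0+7+3+9+5+4+4+4+0+2+2+3+6+5+3+9+4+3+4+7+8+2+1+1+7+6 = 125

125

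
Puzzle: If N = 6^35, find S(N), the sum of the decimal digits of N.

135

6^35 = 1719070799748422591028658176
Sum of its 28 digits: 135.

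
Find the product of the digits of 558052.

0

5×5×8×0×5×2 = 0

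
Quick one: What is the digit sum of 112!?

112! = 197450685722107402353682037275992488341277868034975337796656295094902858969771811440894224355027779366597957338237853638272334919686385621811850780464277094400000000000000000000000000
Sum of its 183 digits: 765.

765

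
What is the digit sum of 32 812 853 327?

44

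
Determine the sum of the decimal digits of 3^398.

3^398 = 7838976787394813968051585730659421801834216623643035084763469245473565061286992684064366503271903795350550259425039545762992199230202729632682787161615028558662253924862257021382587037120889
Sum of its 190 digits: 864.

864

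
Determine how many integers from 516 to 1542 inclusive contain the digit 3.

282

The integers in [516, 1542] that contain the digit 3: 523, 530, 531, 532, 533, 534, …, 1538, 1539.
282 qualify.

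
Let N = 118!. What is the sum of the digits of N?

756

118! = 468452584975429065657431236280838416439267950499862031533310318788629800927518416622330123618486343228862579684398745837012213486653229822121742374957258403779058860032000000000000000000000000000
Sum of its 195 digits: 756.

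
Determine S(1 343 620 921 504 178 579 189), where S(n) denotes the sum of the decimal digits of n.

95

1+3+4+3+6+2+0+9+2+1+5+0+4+1+7+8+5+7+9+1+8+9 = 95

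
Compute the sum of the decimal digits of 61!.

61! = 507580213877224798800856812176625227226004528988036003099405939480985600000000000000
Sum of its 84 digits: 315.

315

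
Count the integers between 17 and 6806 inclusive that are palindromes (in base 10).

The integers in [17, 6806] that are palindromes (in base 10): 22, 33, 44, 55, 66, 77, …, 6666, 6776.
156 qualify.

156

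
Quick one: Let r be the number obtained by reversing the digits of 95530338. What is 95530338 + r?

178833897

Reverse of 95530338 is 83303559.
95530338 + 83303559 = 178833897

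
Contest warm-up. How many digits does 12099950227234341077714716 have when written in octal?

28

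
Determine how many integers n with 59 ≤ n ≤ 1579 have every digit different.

The integers in [59, 1579] that have every digit different: 59, 60, 61, 62, 63, 64, …, 1578, 1579.
951 qualify.

951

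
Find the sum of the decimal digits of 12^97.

12^97 = 479270685891287906588011710623477140055626627230262983486227930615309559797523855924635580611607650107392
Sum of its 105 digits: 468.

468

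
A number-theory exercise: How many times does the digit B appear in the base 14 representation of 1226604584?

1226604584 in base 14 is B8C97492.
The digit B appears 1 time.

1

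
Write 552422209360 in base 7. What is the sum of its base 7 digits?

552422209360 in base 7 is 54624352206100.
Digit sum: 5+4+6+2+4+3+5+2+2+0+6+1+0+0 = 40.

40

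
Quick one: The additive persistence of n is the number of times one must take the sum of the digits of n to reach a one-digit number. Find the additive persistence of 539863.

2

539863 → 34 → 7 (2 steps)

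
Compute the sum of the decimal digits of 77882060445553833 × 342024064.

123

77882060445553833 × 342024064 = 26637538826281972693437312
Sum of its 26 digits: 123.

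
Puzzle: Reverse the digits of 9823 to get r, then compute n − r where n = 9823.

Reverse of 9823 is 3289.
9823 − 3289 = 6534

6534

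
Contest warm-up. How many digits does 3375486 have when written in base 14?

3375486 in base 14 is 63C1C2, which has 6 digits.

6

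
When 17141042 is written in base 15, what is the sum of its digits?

17141042 in base 15 is 1788C62.
Digit sum: 1+7+8+8+12+6+2 = 44.

44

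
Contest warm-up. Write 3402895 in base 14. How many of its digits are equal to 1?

1

3402895 in base 14 is 64819D.
The digit 1 appears 1 time.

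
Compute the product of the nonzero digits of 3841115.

480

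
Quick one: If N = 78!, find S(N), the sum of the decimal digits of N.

423

78! = 11324281178206297831457521158732046228731749579488251990048962825668835325234200766245086213177344000000000000000000
Sum of its 116 digits: 423.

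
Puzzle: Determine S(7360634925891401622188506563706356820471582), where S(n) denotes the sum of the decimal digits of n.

184

7+3+6+0+6+3+4+9+2+5+8+9+1+4+0+1+6+2+2+1+8+8+5+0+6+5+6+3+7+0+6+3+5+6+8+2+0+4+7+1+5+8+2 = 184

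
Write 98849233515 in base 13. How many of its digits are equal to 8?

98849233515 in base 13 is 9424295826.
The digit 8 appears 1 time.

1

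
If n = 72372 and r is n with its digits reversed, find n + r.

Reverse of 72372 is 27327.
72372 + 27327 = 99699

99699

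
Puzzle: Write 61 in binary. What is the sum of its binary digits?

5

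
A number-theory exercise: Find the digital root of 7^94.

7

The digital root of n equals n mod 9 (or 9 when 9 | n), so we need 7^94 mod 9.
7^94 ≡ 7 (mod 9), so the digital root is 7.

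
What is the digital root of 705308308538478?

6

7+0+5+3+0+8+3+0+8+5+3+8+4+7+8 = 69
6+9 = 15
1+5 = 6
(Equivalently, 705308308538478 mod 9 = 6.)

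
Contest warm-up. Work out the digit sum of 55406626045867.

64

5+5+4+0+6+6+2+6+0+4+5+8+6+7 = 64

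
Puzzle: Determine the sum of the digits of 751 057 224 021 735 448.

7+5+1+0+5+7+2+2+4+0+2+1+7+3+5+4+4+8 = 67

67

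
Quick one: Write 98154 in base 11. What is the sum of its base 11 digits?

98154 in base 11 is 67821.
Digit sum: 6+7+8+2+1 = 24.

24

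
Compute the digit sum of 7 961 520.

30

7+9+6+1+5+2+0 = 30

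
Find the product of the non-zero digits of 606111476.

6048

6×6×1×1×1×4×7×6 = 6048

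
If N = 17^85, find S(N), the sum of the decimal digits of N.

458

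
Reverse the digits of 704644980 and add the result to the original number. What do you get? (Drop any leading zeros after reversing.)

Reverse of 704644980 is 89446407.
704644980 + 89446407 = 794091387

794091387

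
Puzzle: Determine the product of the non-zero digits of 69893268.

6×9×8×9×3×2×6×8 = 1119744

1119744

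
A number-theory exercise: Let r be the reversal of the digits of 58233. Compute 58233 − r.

24948

Reverse of 58233 is 33285.
58233 − 33285 = 24948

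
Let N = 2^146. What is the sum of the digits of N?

2^146 = 89202980794122492566142873090593446023921664
Sum of its 44 digits: 193.

193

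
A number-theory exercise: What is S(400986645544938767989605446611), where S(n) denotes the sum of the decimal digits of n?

154

4+0+0+9+8+6+6+4+5+5+4+4+9+3+8+7+6+7+9+8+9+6+0+5+4+4+6+6+1+1 = 154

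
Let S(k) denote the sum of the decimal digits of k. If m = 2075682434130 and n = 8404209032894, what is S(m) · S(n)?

2385

S(2075682434130) = 2+0+7+5+6+8+2+4+3+4+1+3+0 = 45.
S(8404209032894) = 8+4+0+4+2+0+9+0+3+2+8+9+4 = 53.
45 · 53 = 2385.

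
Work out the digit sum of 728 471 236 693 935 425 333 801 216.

7+2+8+4+7+1+2+3+6+6+9+3+9+3+5+4+2+5+3+3+3+8+0+1+2+1+6 = 113

113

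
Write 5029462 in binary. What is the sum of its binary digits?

13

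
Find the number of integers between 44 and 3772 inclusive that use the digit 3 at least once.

1572

The integers in [44, 3772] that use the digit 3 at least once: 53, 63, 73, 83, 93, 103, …, 3771, 3772.
1572 qualify.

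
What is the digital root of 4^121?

4

The digital root of n equals n mod 9 (or 9 when 9 | n), so we need 4^121 mod 9.
4^121 ≡ 4 (mod 9), so the digital root is 4.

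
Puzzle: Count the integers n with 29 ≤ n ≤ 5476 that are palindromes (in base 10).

The integers in [29, 5476] that are palindromes (in base 10): 33, 44, 55, 66, 77, 88, …, 5335, 5445.
142 qualify.

142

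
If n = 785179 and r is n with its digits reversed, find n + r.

Reverse of 785179 is 971587.
785179 + 971587 = 1756766

1756766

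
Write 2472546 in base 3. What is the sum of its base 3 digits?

2472546 in base 3 is 11122121200210.
Digit sum: 1+1+1+2+2+1+2+1+2+0+0+2+1+0 = 16.

16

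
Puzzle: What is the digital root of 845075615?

8+4+5+0+7+5+6+1+5 = 41
4+1 = 5
(Equivalently, 845075615 mod 9 = 5.)

5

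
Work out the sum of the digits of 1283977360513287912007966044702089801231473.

175

1+2+8+3+9+7+7+3+6+0+5+1+3+2+8+7+9+1+2+0+0+7+9+6+6+0+4+4+7+0+2+0+8+9+8+0+1+2+3+1+4+7+3 = 175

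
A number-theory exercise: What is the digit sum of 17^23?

143

17^23 = 19967568900859523802559065713
Sum of its 29 digits: 143.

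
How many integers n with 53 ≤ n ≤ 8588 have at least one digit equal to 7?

3005

The integers in [53, 8588] that have at least one digit equal to 7: 57, 67, 70, 71, 72, 73, …, 8579, 8587.
3005 qualify.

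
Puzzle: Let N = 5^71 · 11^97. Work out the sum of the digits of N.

697

5^71 · 11^97 = 4384910850927361893640082695394066945641736794615820585963930667490905416975634155688687228187118997003228980900713107615729313693009316921234130859375
Sum of its 151 digits: 697.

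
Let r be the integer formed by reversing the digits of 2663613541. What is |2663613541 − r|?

Reverse of 2663613541 is 1453163662.
|2663613541 − 1453163662| = 1210449879

1210449879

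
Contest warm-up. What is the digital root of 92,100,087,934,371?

9

9+2+1+0+0+0+8+7+9+3+4+3+7+1 = 54
5+4 = 9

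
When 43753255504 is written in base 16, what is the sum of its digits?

43753255504 in base 16 is A2FE5B250.
Digit sum: 10+2+15+14+5+11+2+5+0 = 64.

64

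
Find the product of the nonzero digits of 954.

9×5×4 = 180

180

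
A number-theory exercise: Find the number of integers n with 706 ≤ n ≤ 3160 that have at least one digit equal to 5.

The integers in [706, 3160] that have at least one digit equal to 5: 715, 725, 735, 745, 750, 751, …, 3158, 3159.
632 qualify.

632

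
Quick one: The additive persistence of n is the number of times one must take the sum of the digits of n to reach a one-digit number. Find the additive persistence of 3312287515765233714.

3

3312287515765233714 → 75 → 12 → 3 (3 steps)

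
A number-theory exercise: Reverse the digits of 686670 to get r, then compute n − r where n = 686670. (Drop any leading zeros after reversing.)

609984

Reverse of 686670 is 76686.
686670 − 76686 = 609984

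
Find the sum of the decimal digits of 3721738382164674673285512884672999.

173

3+7+2+1+7+3+8+3+8+2+1+6+4+6+7+4+6+7+3+2+8+5+5+1+2+8+8+4+6+7+2+9+9+9 = 173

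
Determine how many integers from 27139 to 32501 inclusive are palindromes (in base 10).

54

The integers in [27139, 32501] that are palindromes (in base 10): 27172, 27272, 27372, 27472, 27572, 27672, …, 32323, 32423.
54 qualify.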